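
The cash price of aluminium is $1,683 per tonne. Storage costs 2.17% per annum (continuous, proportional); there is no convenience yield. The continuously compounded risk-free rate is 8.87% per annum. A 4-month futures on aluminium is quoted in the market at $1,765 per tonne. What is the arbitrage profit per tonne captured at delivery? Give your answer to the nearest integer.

Fair futures: F* = S·e^(carry·T), with carry = (r + u) = 0.0887 + 0.0217 = 0.1104
F* = 1683 · e^(0.1104 × 4/12) = 1683 · e^0.036800 = 1683 × 1.037486 = $1746.0889
Market $1765 > fair $1746.0889: forward overpriced → cash-and-carry (buy spot, short the forward).
At maturity, profit = |F_mkt − F*| = |1765 − 1746.0889| = $19 per tonne

$19 per tonne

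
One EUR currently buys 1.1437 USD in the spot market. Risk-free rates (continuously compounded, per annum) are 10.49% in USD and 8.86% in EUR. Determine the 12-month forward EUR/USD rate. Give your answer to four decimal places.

1.1625

F = S·e^((r_USD − r_EUR)T) = 1.1437 · e^((0.1049 − 0.0886) × 12/12)
= 1.1437 · e^0.016300 = 1.1437 × 1.016434
F = 1.1625 USD per EUR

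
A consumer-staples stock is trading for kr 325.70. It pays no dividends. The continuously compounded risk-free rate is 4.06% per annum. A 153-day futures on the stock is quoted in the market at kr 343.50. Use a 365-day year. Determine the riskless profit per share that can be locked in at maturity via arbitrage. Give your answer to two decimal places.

Fair futures: F* = S·e^(carry·T), with carry = r = 0.0406
F* = 325.70 · e^(0.0406 × 153/365) = 325.70 · e^0.017019 = 325.70 × 1.017165 = kr 331.2906
Market kr 343.50 > fair kr 331.2906: forward overpriced → cash-and-carry (buy spot, short the forward).
At maturity, profit = |F_mkt − F*| = |343.50 − 331.2906| = kr 12.21 per share

kr 12.21 per share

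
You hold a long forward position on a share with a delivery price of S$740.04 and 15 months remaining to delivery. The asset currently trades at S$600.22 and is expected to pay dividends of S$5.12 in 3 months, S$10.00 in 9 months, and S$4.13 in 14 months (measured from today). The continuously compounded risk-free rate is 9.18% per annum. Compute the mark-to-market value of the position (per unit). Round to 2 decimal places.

PV(remaining dividends) I = 5.12·e^(−0.0918·3/12) + 10.00·e^(−0.0918·9/12) + 4.13·e^(−0.0918·14/12) = 18.0490
Current forward F = (S − I)·e^(rT) = (600.22 − 18.0490)·e^(0.0918·15/12) = 582.1710 × 1.121593 = 652.9589
Value (long) = (F − K)·e^(−rT) = (652.9589 − 740.04) × 0.891589 = -77.6406
Value = -S$77.64

-S$77.64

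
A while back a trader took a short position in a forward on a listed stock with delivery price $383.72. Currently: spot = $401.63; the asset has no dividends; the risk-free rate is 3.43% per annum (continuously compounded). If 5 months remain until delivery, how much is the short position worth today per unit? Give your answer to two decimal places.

-$23.35

Current fair forward for the remaining 5 months: F = S·e^(r·T), r = 0.0343
F = 401.63 · e^(0.0343 × 5/12) = 401.63 × 1.014394 = 407.4111
Value of long forward = (F − K)·e^(−rT) = (407.4111 − 383.72) · e^(−0.0343·5/12)
= 23.6911 × 0.985810 = 23.35
Short position value = −(long value) = -$23.35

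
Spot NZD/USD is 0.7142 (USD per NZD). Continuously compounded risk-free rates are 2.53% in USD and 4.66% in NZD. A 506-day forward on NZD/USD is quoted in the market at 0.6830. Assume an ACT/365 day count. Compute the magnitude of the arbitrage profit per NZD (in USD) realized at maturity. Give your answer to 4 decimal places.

Fair forward: F* = S·e^(carry·T), with carry = (r_USD − r_NZD) = 0.0253 − 0.0466 = -0.0213
F* = 0.7142 · e^(-0.0213 × 506/365) = 0.7142 · e^-0.029528 = 0.7142 × 0.970904 = 0.6934
Market 0.6830 < fair 0.6934: forward underpriced → reverse cash-and-carry (short spot, go long the forward).
At maturity, profit = |F_mkt − F*| = |0.6830 − 0.6934| = 0.0104 per NZD (in USD)

0.0104 per NZD (in USD)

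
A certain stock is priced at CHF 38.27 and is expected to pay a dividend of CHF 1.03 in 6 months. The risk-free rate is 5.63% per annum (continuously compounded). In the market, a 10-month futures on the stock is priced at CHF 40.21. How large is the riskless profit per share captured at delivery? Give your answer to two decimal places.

CHF 1.15 per share

PV(dividends) I = 1.03·e^(−0.0563·6/12) = 1.0014
Fair futures F* = (S − I)·e^(rT) = (38.27 − 1.0014)·e^0.046917 = 37.2686 × 1.048035 = 39.0588
Market CHF 40.21 > fair 39.0588: forward overpriced → cash-and-carry (borrow at r, buy the stock and collect the dividends, short the forward).
Profit at T = |F_mkt − F*| = |40.21 − 39.0588| = CHF 1.15 per share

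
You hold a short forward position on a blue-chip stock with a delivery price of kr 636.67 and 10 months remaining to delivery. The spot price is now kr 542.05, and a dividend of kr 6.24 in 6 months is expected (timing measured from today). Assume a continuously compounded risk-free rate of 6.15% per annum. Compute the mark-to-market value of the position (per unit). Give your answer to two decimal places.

PV(remaining dividends) I = 6.24·e^(−0.0615·6/12) = 6.0510
Current forward F = (S − I)·e^(rT) = (542.05 − 6.0510)·e^(0.0615·10/12) = 535.9990 × 1.052586 = 564.1850
Value (long) = (F − K)·e^(−rT) = (564.1850 − 636.67) × 0.950041 = -68.8637
Short position value = −(long value) = kr 68.86

kr 68.86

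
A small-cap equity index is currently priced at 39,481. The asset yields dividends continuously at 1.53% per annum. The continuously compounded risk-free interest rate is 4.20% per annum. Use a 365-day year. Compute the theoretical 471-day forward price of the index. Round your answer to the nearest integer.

F = S·e^((r − q)T) = 39481 · e^((0.0420 − 0.0153) × 471/365)
= 39481 · e^0.034454 = 39481 × 1.035054
F = 40,865

40,865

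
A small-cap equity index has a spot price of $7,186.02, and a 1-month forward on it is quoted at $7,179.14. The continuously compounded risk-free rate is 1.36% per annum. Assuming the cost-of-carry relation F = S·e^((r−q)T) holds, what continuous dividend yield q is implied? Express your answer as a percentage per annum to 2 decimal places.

2.51%

From F = S·e^((r−q)T): (r − q) = ln(F/S)/T
ln(7179.14/7186.02) = ln(0.999043) = -0.000957
(r − q) = -0.000957 / (1/12) = -0.011484
q = r − ln(F/S)/T = 0.0136 + 0.011484 = 0.025084
q = 2.51%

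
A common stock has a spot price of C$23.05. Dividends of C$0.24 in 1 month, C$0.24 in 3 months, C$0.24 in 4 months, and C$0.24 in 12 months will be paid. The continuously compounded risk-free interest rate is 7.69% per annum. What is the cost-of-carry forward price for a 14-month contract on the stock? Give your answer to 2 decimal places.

C$24.20

PV(dividends) I = 0.24·e^(−0.0769·1/12) + 0.24·e^(−0.0769·3/12) + 0.24·e^(−0.0769·4/12) + 0.24·e^(−0.0769·12/12)
I = 0.2385 + 0.2354 + 0.2339 + 0.2222 = 0.9300
F = (S − I)·e^(rT) = (23.05 − 0.9300) · e^(0.0769·14/12)
= 22.1200 · e^0.089717 = 22.1200 × 1.093865 = C$24.20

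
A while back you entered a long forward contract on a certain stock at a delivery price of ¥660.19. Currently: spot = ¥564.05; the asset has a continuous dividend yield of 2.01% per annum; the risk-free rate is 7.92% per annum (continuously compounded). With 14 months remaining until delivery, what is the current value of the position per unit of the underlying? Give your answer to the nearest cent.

-¥50.94

Current fair forward for the remaining 14 months: F = S·e^((r − q)·T), (r − q) = 0.0792 − 0.0201 = 0.0591
F = 564.05 · e^(0.0591 × 14/12) = 564.05 × 1.071383 = 604.3136
Value of long forward = (F − K)·e^(−rT) = (604.3136 − 660.19) · e^(−0.0792·14/12)
= -55.8764 × 0.911740 = -50.94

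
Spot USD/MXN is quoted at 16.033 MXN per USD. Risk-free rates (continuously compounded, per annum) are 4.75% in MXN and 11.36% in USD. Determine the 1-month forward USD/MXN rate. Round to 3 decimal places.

F = S·e^((r_MXN − r_USD)T) = 16.033 · e^((0.0475 − 0.1136) × 1/12)
= 16.033 · e^-0.005508 = 16.033 × 0.994507
F = 15.945 MXN per USD

15.945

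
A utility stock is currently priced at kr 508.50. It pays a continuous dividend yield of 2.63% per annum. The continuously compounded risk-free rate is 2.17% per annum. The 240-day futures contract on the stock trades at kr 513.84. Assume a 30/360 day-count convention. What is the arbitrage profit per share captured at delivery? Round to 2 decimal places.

kr 6.90 per share

Fair futures: F* = S·e^(carry·T), with carry = (r − q) = 0.0217 − 0.0263 = -0.0046
F* = 508.50 · e^(-0.0046 × 240/360) = 508.50 · e^-0.003067 = 508.50 × 0.996938 = kr 506.9430
Market kr 513.84 > fair kr 506.9430: forward overpriced → cash-and-carry (buy spot, short the forward).
At maturity, profit = |F_mkt − F*| = |513.84 − 506.9430| = kr 6.90 per share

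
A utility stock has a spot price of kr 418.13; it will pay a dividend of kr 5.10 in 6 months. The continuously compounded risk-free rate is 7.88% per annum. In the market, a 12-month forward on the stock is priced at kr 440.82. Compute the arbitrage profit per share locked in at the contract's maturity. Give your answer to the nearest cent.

PV(dividends) I = 5.10·e^(−0.0788·6/12) = 4.9030
Fair forward F* = (S − I)·e^(rT) = (418.13 − 4.9030)·e^0.078800 = 413.2270 × 1.081988 = 447.1067
Market kr 440.82 < fair 447.1067: forward underpriced → reverse cash-and-carry (short the stock, invest proceeds at r, pay the dividends, go long the forward).
Profit at T = |F_mkt − F*| = |440.82 − 447.1067| = kr 6.29 per share

kr 6.29 per share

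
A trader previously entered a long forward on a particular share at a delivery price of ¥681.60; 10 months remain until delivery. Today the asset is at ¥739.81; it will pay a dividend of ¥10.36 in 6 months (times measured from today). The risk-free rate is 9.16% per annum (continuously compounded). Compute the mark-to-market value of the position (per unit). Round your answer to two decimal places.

PV(remaining dividends) I = 10.36·e^(−0.0916·6/12) = 9.8962
Current forward F = (S − I)·e^(rT) = (739.81 − 9.8962)·e^(0.0916·10/12) = 729.9138 × 1.079322 = 787.8120
Value (long) = (F − K)·e^(−rT) = (787.8120 − 681.60) × 0.926507 = 98.4062
Value = ¥98.41

¥98.41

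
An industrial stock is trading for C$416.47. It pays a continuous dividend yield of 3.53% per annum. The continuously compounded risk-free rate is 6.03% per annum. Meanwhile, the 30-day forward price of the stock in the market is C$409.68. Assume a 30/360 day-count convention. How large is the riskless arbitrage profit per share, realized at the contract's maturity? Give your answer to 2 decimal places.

Fair forward: F* = S·e^(carry·T), with carry = (r − q) = 0.0603 − 0.0353 = 0.0250
F* = 416.47 · e^(0.0250 × 30/360) = 416.47 · e^0.002083 = 416.47 × 1.002085 = C$417.3383
Market C$409.68 < fair C$417.3383: forward underpriced → reverse cash-and-carry (short spot, go long the forward).
At maturity, profit = |F_mkt − F*| = |409.68 − 417.3383| = C$7.66 per share

C$7.66 per share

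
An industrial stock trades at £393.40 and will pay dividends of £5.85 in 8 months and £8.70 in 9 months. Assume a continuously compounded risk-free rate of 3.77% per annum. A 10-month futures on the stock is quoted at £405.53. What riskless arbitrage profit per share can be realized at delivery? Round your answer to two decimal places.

£14.19 per share

PV(dividends) I = 5.85·e^(−0.0377·8/12) + 8.70·e^(−0.0377·9/12) = 14.1623
Fair futures F* = (S − I)·e^(rT) = (393.40 − 14.1623)·e^0.031417 = 379.2377 × 1.031916 = 391.3415
Market £405.53 > fair 391.3415: forward overpriced → cash-and-carry (borrow at r, buy the stock and collect the dividends, short the forward).
Profit at T = |F_mkt − F*| = |405.53 − 391.3415| = £14.19 per share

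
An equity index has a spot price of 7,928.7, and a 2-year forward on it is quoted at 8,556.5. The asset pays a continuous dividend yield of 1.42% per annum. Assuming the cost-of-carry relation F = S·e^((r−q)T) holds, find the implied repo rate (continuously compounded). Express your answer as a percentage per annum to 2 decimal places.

5.23%

From F = S·e^((r−q)T): (r − q) = ln(F/S)/T
ln(8556.5/7928.7) = ln(1.079181) = 0.076202
(r − q) = 0.076202 / (2) = 0.038101
r = ln(F/S)/T + q = 0.038101 + 0.0142 = 0.052301
r = 5.23%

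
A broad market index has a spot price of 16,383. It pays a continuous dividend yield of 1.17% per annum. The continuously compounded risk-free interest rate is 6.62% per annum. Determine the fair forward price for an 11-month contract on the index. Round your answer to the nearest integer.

F = S·e^((r − q)T) = 16383 · e^((0.0662 − 0.0117) × 11/12)
= 16383 · e^0.049958 = 16383 × 1.051227
F = 17,222

17,222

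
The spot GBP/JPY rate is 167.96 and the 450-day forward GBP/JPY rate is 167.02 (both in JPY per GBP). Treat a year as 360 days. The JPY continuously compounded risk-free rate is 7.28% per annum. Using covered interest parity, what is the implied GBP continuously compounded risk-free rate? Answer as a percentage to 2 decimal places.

F = S·e^((r_JPY − r_GBP)T) ⇒ r_GBP = r_JPY − ln(F/S)/T
ln(167.02/167.96) = -0.005612; /(450/360) = -0.004490
r_GBP = 0.0728 + 0.004490 = 0.077290
r_GBP = 7.73%

7.73%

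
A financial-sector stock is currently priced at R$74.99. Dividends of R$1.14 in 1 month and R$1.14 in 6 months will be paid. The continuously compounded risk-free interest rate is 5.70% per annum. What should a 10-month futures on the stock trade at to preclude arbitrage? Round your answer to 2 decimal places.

R$76.29

PV(dividends) I = 1.14·e^(−0.0570·1/12) + 1.14·e^(−0.0570·6/12)
I = 1.1346 + 1.1080 = 2.2426
F = (S − I)·e^(rT) = (74.99 − 2.2426) · e^(0.0570·10/12)
= 72.7474 · e^0.047500 = 72.7474 × 1.048646 = R$76.29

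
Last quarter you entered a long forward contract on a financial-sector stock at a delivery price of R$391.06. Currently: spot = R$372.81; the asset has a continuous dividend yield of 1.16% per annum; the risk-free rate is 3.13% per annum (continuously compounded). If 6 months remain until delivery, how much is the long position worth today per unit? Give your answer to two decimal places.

Current fair forward for the remaining 6 months: F = S·e^((r − q)·T), (r − q) = 0.0313 − 0.0116 = 0.0197
F = 372.81 · e^(0.0197 × 6/12) = 372.81 × 1.009899 = 376.5004
Value of long forward = (F − K)·e^(−rT) = (376.5004 − 391.06) · e^(−0.0313·6/12)
= -14.5596 × 0.984472 = -14.33

-R$14.33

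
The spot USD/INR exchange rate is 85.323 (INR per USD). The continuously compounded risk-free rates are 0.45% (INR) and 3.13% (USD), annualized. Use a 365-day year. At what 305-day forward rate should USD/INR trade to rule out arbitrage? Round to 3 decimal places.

F = S·e^((r_INR − r_USD)T) = 85.323 · e^((0.0045 − 0.0313) × 305/365)
= 85.323 · e^-0.022395 = 85.323 × 0.977854
F = 83.433 INR per USD

83.433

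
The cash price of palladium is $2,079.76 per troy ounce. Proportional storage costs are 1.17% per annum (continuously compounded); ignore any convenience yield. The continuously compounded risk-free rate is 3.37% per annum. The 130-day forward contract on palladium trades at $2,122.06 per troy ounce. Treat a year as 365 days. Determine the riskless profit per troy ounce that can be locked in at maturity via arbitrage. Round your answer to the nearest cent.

$8.40 per troy ounce

Fair forward: F* = S·e^(carry·T), with carry = (r + u) = 0.0337 + 0.0117 = 0.0454
F* = 2079.76 · e^(0.0454 × 130/365) = 2079.76 · e^0.01616986 = 2079.76 × 1.01630130 = $2113.6628
Market $2122.06 > fair $2113.6628: forward overpriced → cash-and-carry (buy spot, short the forward).
At maturity, profit = |F_mkt − F*| = |2122.06 − 2113.6628| = $8.40 per troy ounce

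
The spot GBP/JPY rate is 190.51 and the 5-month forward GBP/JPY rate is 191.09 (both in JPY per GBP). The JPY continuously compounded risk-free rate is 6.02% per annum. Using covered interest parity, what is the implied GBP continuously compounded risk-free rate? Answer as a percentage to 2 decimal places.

5.29%

F = S·e^((r_JPY − r_GBP)T) ⇒ r_GBP = r_JPY − ln(F/S)/T
ln(191.09/190.51) = 0.003040; /(5/12) = 0.007296
r_GBP = 0.0602 − 0.007296 = 0.052904
r_GBP = 5.29%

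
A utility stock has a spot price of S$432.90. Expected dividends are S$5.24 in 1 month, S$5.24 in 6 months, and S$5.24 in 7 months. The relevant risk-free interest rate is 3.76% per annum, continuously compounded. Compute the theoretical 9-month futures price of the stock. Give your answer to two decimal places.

S$429.35

PV(dividends) I = 5.24·e^(−0.0376·1/12) + 5.24·e^(−0.0376·6/12) + 5.24·e^(−0.0376·7/12)
I = 5.2236 + 5.1424 + 5.1263 = 15.4923
F = (S − I)·e^(rT) = (432.90 − 15.4923) · e^(0.0376·9/12)
= 417.4077 · e^0.028200 = 417.4077 × 1.028601 = S$429.35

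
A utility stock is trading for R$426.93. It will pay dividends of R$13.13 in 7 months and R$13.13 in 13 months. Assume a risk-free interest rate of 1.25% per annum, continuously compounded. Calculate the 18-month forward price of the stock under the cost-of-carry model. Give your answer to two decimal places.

PV(dividends) I = 13.13·e^(−0.0125·7/12) + 13.13·e^(−0.0125·13/12)
I = 13.0346 + 12.9534 = 25.9880
F = (S − I)·e^(rT) = (426.93 − 25.9880) · e^(0.0125·18/12)
= 400.9420 · e^0.018750 = 400.9420 × 1.018927 = R$408.53

R$408.53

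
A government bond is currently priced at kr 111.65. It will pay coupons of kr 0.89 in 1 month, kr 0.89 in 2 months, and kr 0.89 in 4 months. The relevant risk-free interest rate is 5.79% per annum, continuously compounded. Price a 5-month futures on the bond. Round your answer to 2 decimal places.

kr 111.67

PV(coupons) I = 0.89·e^(−0.0579·1/12) + 0.89·e^(−0.0579·2/12) + 0.89·e^(−0.0579·4/12)
I = 0.8857 + 0.8815 + 0.8730 = 2.6402
F = (S − I)·e^(rT) = (111.65 − 2.6402) · e^(0.0579·5/12)
= 109.0098 · e^0.024125 = 109.0098 × 1.024418 = kr 111.67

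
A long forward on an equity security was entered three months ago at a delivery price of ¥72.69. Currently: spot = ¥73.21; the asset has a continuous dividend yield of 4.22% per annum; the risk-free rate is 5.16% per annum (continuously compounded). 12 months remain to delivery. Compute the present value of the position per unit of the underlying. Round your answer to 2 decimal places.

¥1.15

Current fair forward for the remaining 12 months: F = S·e^((r − q)·T), (r − q) = 0.0516 − 0.0422 = 0.0094
F = 73.21 · e^(0.0094 × 12/12) = 73.21 × 1.009444 = 73.9014
Value of long forward = (F − K)·e^(−rT) = (73.9014 − 72.69) · e^(−0.0516·12/12)
= 1.2114 × 0.949709 = 1.15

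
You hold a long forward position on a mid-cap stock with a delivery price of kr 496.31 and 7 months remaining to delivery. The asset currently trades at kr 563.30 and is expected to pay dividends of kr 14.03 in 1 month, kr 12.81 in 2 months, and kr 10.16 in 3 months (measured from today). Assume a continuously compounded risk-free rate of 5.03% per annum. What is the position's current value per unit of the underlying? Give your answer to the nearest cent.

kr 44.63

PV(remaining dividends) I = 14.03·e^(−0.0503·1/12) + 12.81·e^(−0.0503·2/12) + 10.16·e^(−0.0503·3/12) = 36.7074
Current forward F = (S − I)·e^(rT) = (563.30 − 36.7074)·e^(0.0503·7/12) = 526.5926 × 1.029776 = 542.2724
Value (long) = (F − K)·e^(−rT) = (542.2724 − 496.31) × 0.971085 = 44.6334
Value = kr 44.63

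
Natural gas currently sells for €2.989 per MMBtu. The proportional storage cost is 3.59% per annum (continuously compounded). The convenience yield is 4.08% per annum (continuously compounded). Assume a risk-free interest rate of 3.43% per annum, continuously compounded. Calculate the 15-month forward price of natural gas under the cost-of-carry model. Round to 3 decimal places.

Net carry = r + u − y = 0.0343 + 0.0359 − 0.0408 = 0.0294
F = S·e^((r+u−y)T) = 2.989 · e^(0.0294 × 15/12) = 2.989 · e^0.036750
= 2.989 × 1.037434 = €3.101 per MMBtu

€3.101 per MMBtu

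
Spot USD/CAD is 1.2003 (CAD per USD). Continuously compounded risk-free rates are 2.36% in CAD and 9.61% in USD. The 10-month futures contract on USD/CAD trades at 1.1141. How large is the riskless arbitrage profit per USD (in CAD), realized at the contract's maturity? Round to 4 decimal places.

Fair futures: F* = S·e^(carry·T), with carry = (r_CAD − r_USD) = 0.0236 − 0.0961 = -0.0725
F* = 1.2003 · e^(-0.0725 × 10/12) = 1.2003 · e^-0.060417 = 1.2003 × 0.941372 = 1.1299
Market 1.1141 < fair 1.1299: forward underpriced → reverse cash-and-carry (short spot, go long the forward).
At maturity, profit = |F_mkt − F*| = |1.1141 − 1.1299| = 0.0158 per USD (in CAD)

0.0158 per USD (in CAD)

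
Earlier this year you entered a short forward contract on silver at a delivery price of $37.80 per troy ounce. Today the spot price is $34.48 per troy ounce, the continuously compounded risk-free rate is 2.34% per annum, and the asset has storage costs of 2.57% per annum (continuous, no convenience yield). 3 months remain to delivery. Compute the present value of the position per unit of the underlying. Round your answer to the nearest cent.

$2.88 per troy ounce

Current fair forward for the remaining 3 months: F = S·e^((r + u)·T), (r + u) = 0.0234 + 0.0257 = 0.0491
F = 34.48 · e^(0.0491 × 3/12) = 34.48 × 1.012351 = 34.9059
Value of long forward = (F − K)·e^(−rT) = (34.9059 − 37.80) · e^(−0.0234·3/12)
= -2.8941 × 0.994167 = -2.88
Short position value = −(long value) = $2.88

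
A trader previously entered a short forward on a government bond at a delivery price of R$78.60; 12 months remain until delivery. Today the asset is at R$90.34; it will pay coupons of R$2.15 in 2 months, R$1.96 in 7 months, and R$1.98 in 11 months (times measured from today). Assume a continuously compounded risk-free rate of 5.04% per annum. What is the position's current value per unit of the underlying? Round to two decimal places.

-R$9.68

PV(remaining coupons) I = 2.15·e^(−0.0504·2/12) + 1.96·e^(−0.0504·7/12) + 1.98·e^(−0.0504·11/12) = 5.9258
Current forward F = (S − I)·e^(rT) = (90.34 − 5.9258)·e^(0.0504·12/12) = 84.4142 × 1.051692 = 88.7777
Value (long) = (F − K)·e^(−rT) = (88.7777 − 78.60) × 0.950849 = 9.6775
Short position value = −(long value) = -R$9.68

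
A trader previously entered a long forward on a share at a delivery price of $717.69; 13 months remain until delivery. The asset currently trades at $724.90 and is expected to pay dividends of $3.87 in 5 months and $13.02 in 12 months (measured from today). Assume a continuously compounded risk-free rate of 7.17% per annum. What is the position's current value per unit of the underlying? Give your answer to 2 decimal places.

$44.97

PV(remaining dividends) I = 3.87·e^(−0.0717·5/12) + 13.02·e^(−0.0717·12/12) = 15.8752
Current forward F = (S − I)·e^(rT) = (724.90 − 15.8752)·e^(0.0717·13/12) = 709.0248 × 1.080771 = 766.2934
Value (long) = (F − K)·e^(−rT) = (766.2934 − 717.69) × 0.925265 = 44.9710
Value = $44.97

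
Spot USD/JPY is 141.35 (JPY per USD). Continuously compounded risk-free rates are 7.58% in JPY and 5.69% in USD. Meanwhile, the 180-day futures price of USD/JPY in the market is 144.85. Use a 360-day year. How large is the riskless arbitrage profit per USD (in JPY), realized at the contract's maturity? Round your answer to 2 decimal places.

2.16 per USD (in JPY)

Fair futures: F* = S·e^(carry·T), with carry = (r_JPY − r_USD) = 0.0758 − 0.0569 = 0.0189
F* = 141.35 · e^(0.0189 × 180/360) = 141.35 · e^0.009450 = 141.35 × 1.009495 = 142.6921
Market 144.85 > fair 142.6921: forward overpriced → cash-and-carry (buy spot, short the forward).
At maturity, profit = |F_mkt − F*| = |144.85 − 142.6921| = 2.16 per USD (in JPY)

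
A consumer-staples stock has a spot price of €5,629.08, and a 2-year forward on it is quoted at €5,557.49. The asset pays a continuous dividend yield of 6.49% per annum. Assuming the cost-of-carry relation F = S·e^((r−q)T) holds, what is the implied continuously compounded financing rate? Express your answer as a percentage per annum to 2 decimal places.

From F = S·e^((r−q)T): (r − q) = ln(F/S)/T
ln(5557.49/5629.08) = ln(0.987282) = -0.012800
(r − q) = -0.012800 / (2) = -0.006400
r = ln(F/S)/T + q = -0.006400 + 0.0649 = 0.058500
r = 5.85%

5.85%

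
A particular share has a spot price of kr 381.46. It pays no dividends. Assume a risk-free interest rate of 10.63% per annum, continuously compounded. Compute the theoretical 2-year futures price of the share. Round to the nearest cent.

kr 471.82

F = S·e^(rT) = 381.46 · e^(0.1063 × 2)
= 381.46 · e^0.212600 = 381.46 × 1.236890
F = kr 471.82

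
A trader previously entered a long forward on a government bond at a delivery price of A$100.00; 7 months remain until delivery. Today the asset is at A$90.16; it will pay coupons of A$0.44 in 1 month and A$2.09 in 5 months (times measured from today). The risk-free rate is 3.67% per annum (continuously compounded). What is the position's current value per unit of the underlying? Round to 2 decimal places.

PV(remaining coupons) I = 0.44·e^(−0.0367·1/12) + 2.09·e^(−0.0367·5/12) = 2.4969
Current forward F = (S − I)·e^(rT) = (90.16 − 2.4969)·e^(0.0367·7/12) = 87.6631 × 1.021639 = 89.5600
Value (long) = (F − K)·e^(−rT) = (89.5600 − 100.00) × 0.978819 = -10.2189
Value = -A$10.22

-A$10.22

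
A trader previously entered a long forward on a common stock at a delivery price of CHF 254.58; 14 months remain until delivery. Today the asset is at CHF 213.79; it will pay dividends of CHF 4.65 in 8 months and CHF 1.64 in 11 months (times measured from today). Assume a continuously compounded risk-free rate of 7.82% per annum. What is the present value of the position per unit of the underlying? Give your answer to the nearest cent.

-CHF 24.53

PV(remaining dividends) I = 4.65·e^(−0.0782·8/12) + 1.64·e^(−0.0782·11/12) = 5.9403
Current forward F = (S − I)·e^(rT) = (213.79 − 5.9403)·e^(0.0782·14/12) = 207.8497 × 1.095525 = 227.7045
Value (long) = (F − K)·e^(−rT) = (227.7045 − 254.58) × 0.912805 = -24.5321
Value = -CHF 24.53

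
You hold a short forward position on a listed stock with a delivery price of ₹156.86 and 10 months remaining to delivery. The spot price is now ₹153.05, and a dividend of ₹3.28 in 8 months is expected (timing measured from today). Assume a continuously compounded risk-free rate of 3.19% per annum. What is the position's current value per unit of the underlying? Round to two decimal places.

PV(remaining dividends) I = 3.28·e^(−0.0319·8/12) = 3.2110
Current forward F = (S − I)·e^(rT) = (153.05 − 3.2110)·e^(0.0319·10/12) = 149.8390 × 1.026940 = 153.8757
Value (long) = (F − K)·e^(−rT) = (153.8757 − 156.86) × 0.973767 = -2.9060
Short position value = −(long value) = ₹2.91

₹2.91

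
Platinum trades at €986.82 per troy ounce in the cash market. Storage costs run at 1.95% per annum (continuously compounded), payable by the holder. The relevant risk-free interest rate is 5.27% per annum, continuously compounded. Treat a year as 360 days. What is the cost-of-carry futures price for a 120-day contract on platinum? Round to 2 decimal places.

Net carry = r + u − y = 0.0527 + 0.0195 − 0.0000 = 0.0722
F = S·e^((r+u−y)T) = 986.82 · e^(0.0722 × 120/360) = 986.82 · e^0.024067
= 986.82 × 1.024359 = €1,010.86 per troy ounce

€1,010.86 per troy ounce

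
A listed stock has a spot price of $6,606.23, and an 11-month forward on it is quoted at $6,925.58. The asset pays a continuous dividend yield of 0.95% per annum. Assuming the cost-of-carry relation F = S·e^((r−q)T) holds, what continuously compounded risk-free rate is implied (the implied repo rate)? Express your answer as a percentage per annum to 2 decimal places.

6.10%

From F = S·e^((r−q)T): (r − q) = ln(F/S)/T
ln(6925.58/6606.23) = ln(1.048341) = 0.047209
(r − q) = 0.047209 / (11/12) = 0.051501
r = ln(F/S)/T + q = 0.051501 + 0.0095 = 0.061001
r = 6.10%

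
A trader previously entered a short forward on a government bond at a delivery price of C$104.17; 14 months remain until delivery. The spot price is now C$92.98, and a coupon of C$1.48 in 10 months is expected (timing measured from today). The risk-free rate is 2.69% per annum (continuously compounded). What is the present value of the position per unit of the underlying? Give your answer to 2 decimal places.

C$9.42

PV(remaining coupons) I = 1.48·e^(−0.0269·10/12) = 1.4472
Current forward F = (S − I)·e^(rT) = (92.98 − 1.4472)·e^(0.0269·14/12) = 91.5328 × 1.031881 = 94.4510
Value (long) = (F − K)·e^(−rT) = (94.4510 − 104.17) × 0.969104 = -9.4187
Short position value = −(long value) = C$9.42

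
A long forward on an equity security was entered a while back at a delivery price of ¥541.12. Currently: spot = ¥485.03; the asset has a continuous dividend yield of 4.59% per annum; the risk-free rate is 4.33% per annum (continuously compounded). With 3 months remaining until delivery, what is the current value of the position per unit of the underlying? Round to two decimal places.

-¥55.80

Current fair forward for the remaining 3 months: F = S·e^((r − q)·T), (r − q) = 0.0433 − 0.0459 = -0.0026
F = 485.03 · e^(-0.0026 × 3/12) = 485.03 × 0.999350 = 484.7147
Value of long forward = (F − K)·e^(−rT) = (484.7147 − 541.12) · e^(−0.0433·3/12)
= -56.4053 × 0.989233 = -55.80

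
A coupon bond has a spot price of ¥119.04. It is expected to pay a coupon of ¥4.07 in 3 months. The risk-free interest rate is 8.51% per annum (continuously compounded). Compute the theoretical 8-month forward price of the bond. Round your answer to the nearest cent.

¥121.77

PV(coupons) I = 4.07·e^(−0.0851·3/12)
I = 3.9843
F = (S − I)·e^(rT) = (119.04 − 3.9843) · e^(0.0851·8/12)
= 115.0557 · e^0.056733 = 115.0557 × 1.058373 = ¥121.77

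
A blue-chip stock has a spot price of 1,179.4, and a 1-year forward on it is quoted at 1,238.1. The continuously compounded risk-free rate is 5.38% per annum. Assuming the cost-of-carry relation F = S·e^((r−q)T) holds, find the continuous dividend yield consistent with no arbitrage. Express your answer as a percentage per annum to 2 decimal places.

From F = S·e^((r−q)T): (r − q) = ln(F/S)/T
ln(1238.1/1179.4) = ln(1.049771) = 0.048572
(r − q) = 0.048572 / (1) = 0.048572
q = r − ln(F/S)/T = 0.0538 − 0.048572 = 0.005228
q = 0.52%

0.52%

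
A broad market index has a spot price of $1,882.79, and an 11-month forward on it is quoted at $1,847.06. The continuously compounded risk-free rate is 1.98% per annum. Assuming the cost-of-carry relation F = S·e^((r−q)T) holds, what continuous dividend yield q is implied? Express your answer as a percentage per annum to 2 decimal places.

From F = S·e^((r−q)T): (r − q) = ln(F/S)/T
ln(1847.06/1882.79) = ln(0.981023) = -0.019159
(r − q) = -0.019159 / (11/12) = -0.020901
q = r − ln(F/S)/T = 0.0198 + 0.020901 = 0.040701
q = 4.07%

4.07%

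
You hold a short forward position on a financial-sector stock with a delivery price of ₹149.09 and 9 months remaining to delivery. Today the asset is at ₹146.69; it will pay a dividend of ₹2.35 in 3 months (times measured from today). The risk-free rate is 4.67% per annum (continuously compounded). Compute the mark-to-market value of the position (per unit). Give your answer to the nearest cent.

PV(remaining dividends) I = 2.35·e^(−0.0467·3/12) = 2.3227
Current forward F = (S − I)·e^(rT) = (146.69 − 2.3227)·e^(0.0467·9/12) = 144.3673 × 1.035646 = 149.5134
Value (long) = (F − K)·e^(−rT) = (149.5134 − 149.09) × 0.965581 = 0.4088
Short position value = −(long value) = -₹0.41

-₹0.41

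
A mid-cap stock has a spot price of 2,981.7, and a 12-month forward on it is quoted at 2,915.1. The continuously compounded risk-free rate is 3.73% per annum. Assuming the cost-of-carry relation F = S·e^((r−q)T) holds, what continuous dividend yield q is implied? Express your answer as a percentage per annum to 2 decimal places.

From F = S·e^((r−q)T): (r − q) = ln(F/S)/T
ln(2915.1/2981.7) = ln(0.977664) = -0.022589
(r − q) = -0.022589 / (12/12) = -0.022589
q = r − ln(F/S)/T = 0.0373 + 0.022589 = 0.059889
q = 5.99%

5.99%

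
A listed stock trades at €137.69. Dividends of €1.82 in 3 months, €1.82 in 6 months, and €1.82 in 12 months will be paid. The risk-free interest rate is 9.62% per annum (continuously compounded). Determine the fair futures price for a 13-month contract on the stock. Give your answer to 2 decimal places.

PV(dividends) I = 1.82·e^(−0.0962·3/12) + 1.82·e^(−0.0962·6/12) + 1.82·e^(−0.0962·12/12)
I = 1.7768 + 1.7345 + 1.6531 = 5.1644
F = (S − I)·e^(rT) = (137.69 − 5.1644) · e^(0.0962·13/12)
= 132.5256 · e^0.104217 = 132.5256 × 1.109841 = €147.08

€147.08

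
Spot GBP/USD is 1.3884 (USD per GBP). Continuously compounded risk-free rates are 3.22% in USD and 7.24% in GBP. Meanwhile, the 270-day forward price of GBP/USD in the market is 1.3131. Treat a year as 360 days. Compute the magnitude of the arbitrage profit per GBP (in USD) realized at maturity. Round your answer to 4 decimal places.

0.0341 per GBP (in USD)

Fair forward: F* = S·e^(carry·T), with carry = (r_USD − r_GBP) = 0.0322 − 0.0724 = -0.0402
F* = 1.3884 · e^(-0.0402 × 270/360) = 1.3884 · e^-0.030150 = 1.3884 × 0.970300 = 1.3472
Market 1.3131 < fair 1.3472: forward underpriced → reverse cash-and-carry (short spot, go long the forward).
At maturity, profit = |F_mkt − F*| = |1.3131 − 1.3472| = 0.0341 per GBP (in USD)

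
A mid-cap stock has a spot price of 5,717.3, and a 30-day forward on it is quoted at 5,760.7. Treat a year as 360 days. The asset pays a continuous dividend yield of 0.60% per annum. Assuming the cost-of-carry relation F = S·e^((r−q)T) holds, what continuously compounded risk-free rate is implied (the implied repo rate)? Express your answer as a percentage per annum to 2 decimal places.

From F = S·e^((r−q)T): (r − q) = ln(F/S)/T
ln(5760.7/5717.3) = ln(1.007591) = 0.007562
(r − q) = 0.007562 / (30/360) = 0.090744
r = ln(F/S)/T + q = 0.090744 + 0.0060 = 0.096744
r = 9.67%

9.67%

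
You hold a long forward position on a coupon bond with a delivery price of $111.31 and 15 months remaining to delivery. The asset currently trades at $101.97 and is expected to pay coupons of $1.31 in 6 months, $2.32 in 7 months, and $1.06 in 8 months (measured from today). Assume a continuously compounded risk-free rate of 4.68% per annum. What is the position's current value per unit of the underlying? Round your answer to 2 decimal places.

-$7.58

PV(remaining coupons) I = 1.31·e^(−0.0468·6/12) + 2.32·e^(−0.0468·7/12) + 1.06·e^(−0.0468·8/12) = 4.5647
Current forward F = (S − I)·e^(rT) = (101.97 − 4.5647)·e^(0.0468·15/12) = 97.4053 × 1.060245 = 103.2735
Value (long) = (F − K)·e^(−rT) = (103.2735 − 111.31) × 0.943178 = -7.5798
Value = -$7.58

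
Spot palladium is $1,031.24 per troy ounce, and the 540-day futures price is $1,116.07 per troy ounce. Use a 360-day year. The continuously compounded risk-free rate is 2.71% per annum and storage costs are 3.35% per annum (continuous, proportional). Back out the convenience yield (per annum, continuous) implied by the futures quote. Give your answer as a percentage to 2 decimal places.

0.79%

F = S·e^((r+u−y)T) ⇒ (r+u−y) = ln(F/S)/T
ln(1116.07/1031.24) = 0.079052; /T ⇒ 0.052701
y = r + u − ln(F/S)/T = 0.0271 + 0.0335 − 0.052701 = 0.007899
y = 0.79%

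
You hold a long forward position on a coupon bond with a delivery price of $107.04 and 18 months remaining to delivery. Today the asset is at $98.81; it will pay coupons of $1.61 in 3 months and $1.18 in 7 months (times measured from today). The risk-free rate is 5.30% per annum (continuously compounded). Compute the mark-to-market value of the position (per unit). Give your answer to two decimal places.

-$2.78

PV(remaining coupons) I = 1.61·e^(−0.0530·3/12) + 1.18·e^(−0.0530·7/12) = 2.7329
Current forward F = (S − I)·e^(rT) = (98.81 − 2.7329)·e^(0.0530·18/12) = 96.0771 × 1.082746 = 104.0271
Value (long) = (F − K)·e^(−rT) = (104.0271 − 107.04) × 0.923578 = -2.7826
Value = -$2.78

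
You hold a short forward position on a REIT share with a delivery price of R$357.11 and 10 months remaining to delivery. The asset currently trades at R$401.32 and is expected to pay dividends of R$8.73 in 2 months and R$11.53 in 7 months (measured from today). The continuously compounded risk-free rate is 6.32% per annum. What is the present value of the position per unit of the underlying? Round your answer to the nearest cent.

-R$42.78

PV(remaining dividends) I = 8.73·e^(−0.0632·2/12) + 11.53·e^(−0.0632·7/12) = 19.7512
Current forward F = (S − I)·e^(rT) = (401.32 − 19.7512)·e^(0.0632·10/12) = 381.5688 × 1.054078 = 402.2033
Value (long) = (F − K)·e^(−rT) = (402.2033 − 357.11) × 0.948696 = 42.7798
Short position value = −(long value) = -R$42.78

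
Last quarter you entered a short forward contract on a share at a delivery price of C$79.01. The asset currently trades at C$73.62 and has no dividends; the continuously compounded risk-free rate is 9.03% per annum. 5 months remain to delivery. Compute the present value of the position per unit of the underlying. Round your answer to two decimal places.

Current fair forward for the remaining 5 months: F = S·e^(r·T), r = 0.0903
F = 73.62 · e^(0.0903 × 5/12) = 73.62 × 1.038342 = 76.4427
Value of long forward = (F − K)·e^(−rT) = (76.4427 − 79.01) · e^(−0.0903·5/12)
= -2.5673 × 0.963074 = -2.47
Short position value = −(long value) = C$2.47

C$2.47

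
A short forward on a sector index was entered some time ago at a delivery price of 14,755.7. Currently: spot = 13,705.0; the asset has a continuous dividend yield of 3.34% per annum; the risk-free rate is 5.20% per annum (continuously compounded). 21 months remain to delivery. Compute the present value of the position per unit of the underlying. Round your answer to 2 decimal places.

545.31

Current fair forward for the remaining 21 months: F = S·e^((r − q)·T), (r − q) = 0.0520 − 0.0334 = 0.0186
F = 13705.0 · e^(0.0186 × 21/12) = 13705.0 × 1.03308555 = 14158.4375
Value of long forward = (F − K)·e^(−rT) = (14158.4375 − 14755.7) · e^(−0.0520·21/12)
= -597.2625 × 0.91301771 = -545.31
Short position value = −(long value) = 545.31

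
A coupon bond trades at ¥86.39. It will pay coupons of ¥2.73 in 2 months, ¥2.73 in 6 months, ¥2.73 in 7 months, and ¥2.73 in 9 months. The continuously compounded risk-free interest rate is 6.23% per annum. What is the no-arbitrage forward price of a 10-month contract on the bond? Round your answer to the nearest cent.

PV(coupons) I = 2.73·e^(−0.0623·2/12) + 2.73·e^(−0.0623·6/12) + 2.73·e^(−0.0623·7/12) + 2.73·e^(−0.0623·9/12)
I = 2.7018 + 2.6463 + 2.6326 + 2.6054 = 10.5861
F = (S − I)·e^(rT) = (86.39 − 10.5861) · e^(0.0623·10/12)
= 75.8039 · e^0.051917 = 75.8039 × 1.053288 = ¥79.84

¥79.84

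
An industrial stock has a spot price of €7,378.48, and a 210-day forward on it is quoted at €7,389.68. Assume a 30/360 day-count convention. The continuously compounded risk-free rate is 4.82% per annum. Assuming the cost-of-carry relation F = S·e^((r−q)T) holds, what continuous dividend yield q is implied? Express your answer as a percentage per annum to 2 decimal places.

4.56%

From F = S·e^((r−q)T): (r − q) = ln(F/S)/T
ln(7389.68/7378.48) = ln(1.001518) = 0.001517
(r − q) = 0.001517 / (210/360) = 0.002601
q = r − ln(F/S)/T = 0.0482 − 0.002601 = 0.045599
q = 4.56%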